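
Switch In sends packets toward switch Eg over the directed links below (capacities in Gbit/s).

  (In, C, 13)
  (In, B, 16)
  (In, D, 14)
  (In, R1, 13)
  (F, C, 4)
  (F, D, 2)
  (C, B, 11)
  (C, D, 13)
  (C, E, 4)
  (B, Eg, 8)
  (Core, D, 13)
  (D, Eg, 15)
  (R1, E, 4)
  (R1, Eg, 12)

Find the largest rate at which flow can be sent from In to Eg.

35

Augment In→B→Eg: bottleneck 8, flow now 8.
Augment In→D→Eg: bottleneck 14, flow now 22.
Augment In→R1→Eg: bottleneck 12, flow now 34.
Augment In→C→D→Eg: bottleneck 1, flow now 35.
No augmenting path remains; maximum flow = 35.
In the residual graph, reachable from In: {In, C, B, D, R1, E}.
Min-cut edges: B→Eg (8), D→Eg (15), R1→Eg (12); capacity 8 + 15 + 12 = 35.
This cut is saturated, so no flow can exceed 35.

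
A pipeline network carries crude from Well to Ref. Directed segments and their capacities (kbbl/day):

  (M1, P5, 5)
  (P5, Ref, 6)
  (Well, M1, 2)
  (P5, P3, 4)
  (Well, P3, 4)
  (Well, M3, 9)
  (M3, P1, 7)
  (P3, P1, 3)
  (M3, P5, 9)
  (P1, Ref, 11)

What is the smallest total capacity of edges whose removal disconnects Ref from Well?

Augment Well→P3→P1→Ref: bottleneck 3, flow now 3.
Augment Well→M3→P5→Ref: bottleneck 6, flow now 9.
Augment Well→M3→P1→Ref: bottleneck 3, flow now 12.
Augment Well→M1→P5→M3→P1→Ref: bottleneck 2, flow now 14. (uses reverse residual edge)
No augmenting path remains; maximum flow = 14.
By max-flow min-cut, the minimum cut capacity equals the max flow.
In the residual graph, reachable from Well: {Well, P3}.
Min-cut edges: Well→M3 (9), Well→M1 (2), P3→P1 (3); capacity 9 + 2 + 3 = 14.

14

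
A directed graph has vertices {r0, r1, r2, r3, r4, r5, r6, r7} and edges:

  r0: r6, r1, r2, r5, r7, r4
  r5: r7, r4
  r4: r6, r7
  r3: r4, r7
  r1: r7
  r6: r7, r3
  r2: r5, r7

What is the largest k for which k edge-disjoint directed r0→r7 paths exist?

6

Assign every edge capacity 1; by Menger, the answer equals the max flow.
Path r0→r7 (+1); total 1.
Path r0→r1→r7 (+1); total 2.
Path r0→r2→r7 (+1); total 3.
Path r0→r4→r7 (+1); total 4.
Path r0→r5→r7 (+1); total 5.
Path r0→r6→r7 (+1); total 6.
No residual r0→r7 path; max flow = 6.
Certifying cut of size 6: {r0→r1, r0→r2, r0→r4, r0→r5, r0→r6, r0→r7}.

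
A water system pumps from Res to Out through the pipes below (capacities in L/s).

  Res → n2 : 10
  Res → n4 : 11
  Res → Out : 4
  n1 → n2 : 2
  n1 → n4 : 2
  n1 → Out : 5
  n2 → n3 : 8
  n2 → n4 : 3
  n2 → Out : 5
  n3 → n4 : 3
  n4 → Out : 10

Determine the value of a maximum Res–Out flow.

19

Augment Res→Out: bottleneck 4, flow now 4.
Augment Res→n2→Out: bottleneck 5, flow now 9.
Augment Res→n4→Out: bottleneck 10, flow now 19.
No augmenting path remains; maximum flow = 19.
In the residual graph, reachable from Res: {Res, n2, n3, n4}.
Min-cut edges: Res→Out (4), n2→Out (5), n4→Out (10); capacity 4 + 5 + 10 = 19.
This cut is saturated, so no flow can exceed 19.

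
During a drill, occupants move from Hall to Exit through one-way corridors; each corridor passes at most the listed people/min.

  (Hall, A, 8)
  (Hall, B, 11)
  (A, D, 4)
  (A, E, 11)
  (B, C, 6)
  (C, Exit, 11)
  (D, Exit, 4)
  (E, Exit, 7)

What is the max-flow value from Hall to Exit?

14

Augment Hall→A→D→Exit: bottleneck 4, flow now 4.
Augment Hall→A→E→Exit: bottleneck 4, flow now 8.
Augment Hall→B→C→Exit: bottleneck 6, flow now 14.
No augmenting path remains; maximum flow = 14.
In the residual graph, reachable from Hall: {Hall, B}.
Min-cut edges: Hall→A (8), B→C (6); capacity 8 + 6 = 14.
This cut is saturated, so no flow can exceed 14.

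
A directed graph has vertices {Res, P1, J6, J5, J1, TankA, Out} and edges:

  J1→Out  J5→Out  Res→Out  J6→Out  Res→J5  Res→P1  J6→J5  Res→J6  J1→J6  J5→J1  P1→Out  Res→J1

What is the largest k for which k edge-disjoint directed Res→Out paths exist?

Assign every edge capacity 1; by Menger, the answer equals the max flow.
Path Res→Out (+1); total 1.
Path Res→P1→Out (+1); total 2.
Path Res→J6→Out (+1); total 3.
Path Res→J5→Out (+1); total 4.
Path Res→J1→Out (+1); total 5.
No residual Res→Out path; max flow = 5.
Certifying cut of size 5: {Res→J1, Res→J5, Res→J6, Res→Out, Res→P1}.

5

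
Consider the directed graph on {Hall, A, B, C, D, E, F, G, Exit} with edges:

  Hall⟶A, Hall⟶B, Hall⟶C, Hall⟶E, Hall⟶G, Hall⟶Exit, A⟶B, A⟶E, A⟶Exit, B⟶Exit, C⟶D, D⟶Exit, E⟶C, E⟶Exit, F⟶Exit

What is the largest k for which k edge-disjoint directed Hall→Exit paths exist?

5

Assign every edge capacity 1; by Menger, the answer equals the max flow.
Path Hall→Exit (+1); total 1.
Path Hall→A→Exit (+1); total 2.
Path Hall→B→Exit (+1); total 3.
Path Hall→E→Exit (+1); total 4.
Path Hall→C→D→Exit (+1); total 5.
No residual Hall→Exit path; max flow = 5.
Certifying cut of size 5: {Hall→A, Hall→B, Hall→C, Hall→E, Hall→Exit}.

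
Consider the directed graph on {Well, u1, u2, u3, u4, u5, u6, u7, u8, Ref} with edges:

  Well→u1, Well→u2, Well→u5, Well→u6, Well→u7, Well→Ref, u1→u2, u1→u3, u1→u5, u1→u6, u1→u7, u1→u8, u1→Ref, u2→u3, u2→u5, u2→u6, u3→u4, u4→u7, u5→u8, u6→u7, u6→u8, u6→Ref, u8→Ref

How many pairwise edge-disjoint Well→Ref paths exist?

4

Assign every edge capacity 1; by Menger, the answer equals the max flow.
Path Well→Ref (+1); total 1.
Path Well→u1→Ref (+1); total 2.
Path Well→u6→Ref (+1); total 3.
Path Well→u5→u8→Ref (+1); total 4.
No residual Well→Ref path; max flow = 4.
Certifying cut of size 4: {Well→Ref, Well→u1, u6→Ref, u8→Ref}.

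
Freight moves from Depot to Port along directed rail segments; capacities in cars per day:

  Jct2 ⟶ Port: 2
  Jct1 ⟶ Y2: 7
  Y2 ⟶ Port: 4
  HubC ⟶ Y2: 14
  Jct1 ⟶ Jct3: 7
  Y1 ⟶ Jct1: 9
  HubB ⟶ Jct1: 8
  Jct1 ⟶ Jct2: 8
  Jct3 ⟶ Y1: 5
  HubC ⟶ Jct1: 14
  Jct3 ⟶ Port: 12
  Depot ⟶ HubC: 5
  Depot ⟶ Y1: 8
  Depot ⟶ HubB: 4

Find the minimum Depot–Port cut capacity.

Augment Depot→HubC→Y2→Port: bottleneck 4, flow now 4.
Augment Depot→Y1→Jct1→Jct2→Port: bottleneck 2, flow now 6.
Augment Depot→Y1→Jct1→Jct3→Port: bottleneck 6, flow now 12.
Augment Depot→HubB→Jct1→Jct3→Port: bottleneck 1, flow now 13.
No augmenting path remains; maximum flow = 13.
By max-flow min-cut, the minimum cut capacity equals the max flow.
In the residual graph, reachable from Depot: {Depot, Y1, HubB, HubC, Jct1, Jct2, Y2}.
Min-cut edges: Jct1→Jct3 (7), Jct2→Port (2), Y2→Port (4); capacity 7 + 2 + 4 = 13.

13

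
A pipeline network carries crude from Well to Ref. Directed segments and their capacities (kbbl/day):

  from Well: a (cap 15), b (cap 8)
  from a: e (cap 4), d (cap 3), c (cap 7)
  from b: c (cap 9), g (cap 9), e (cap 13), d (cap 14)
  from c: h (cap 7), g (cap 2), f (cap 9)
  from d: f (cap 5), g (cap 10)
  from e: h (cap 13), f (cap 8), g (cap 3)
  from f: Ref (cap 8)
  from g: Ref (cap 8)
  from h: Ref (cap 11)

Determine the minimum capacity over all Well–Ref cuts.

22

Augment Well→b→g→Ref: bottleneck 8, flow now 8.
Augment Well→a→c→f→Ref: bottleneck 7, flow now 15.
Augment Well→a→d→f→Ref: bottleneck 1, flow now 16.
Augment Well→a→e→h→Ref: bottleneck 4, flow now 20.
Augment Well→a→d→f→c→h→Ref: bottleneck 2, flow now 22. (uses reverse residual edge)
No augmenting path remains; maximum flow = 22.
By max-flow min-cut, the minimum cut capacity equals the max flow.
In the residual graph, reachable from Well: {Well, a}.
Min-cut edges: Well→b (8), a→c (7), a→d (3), a→e (4); capacity 8 + 7 + 3 + 4 = 22.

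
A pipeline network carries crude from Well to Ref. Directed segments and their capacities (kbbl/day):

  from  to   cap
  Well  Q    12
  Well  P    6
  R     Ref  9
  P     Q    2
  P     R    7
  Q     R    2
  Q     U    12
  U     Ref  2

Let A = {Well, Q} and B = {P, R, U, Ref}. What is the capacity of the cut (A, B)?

20

Edges leaving {Well, Q}: Well→P (6), Q→R (2), Q→U (12).
Cut capacity = 6 + 2 + 12 = 20.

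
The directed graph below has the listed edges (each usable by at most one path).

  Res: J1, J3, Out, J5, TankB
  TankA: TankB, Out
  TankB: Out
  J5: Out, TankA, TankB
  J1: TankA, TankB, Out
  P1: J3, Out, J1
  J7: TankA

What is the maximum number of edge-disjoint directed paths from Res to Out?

4

Assign every edge capacity 1; by Menger, the answer equals the max flow.
Path Res→Out (+1); total 1.
Path Res→J1→Out (+1); total 2.
Path Res→J5→Out (+1); total 3.
Path Res→TankB→Out (+1); total 4.
No residual Res→Out path; max flow = 4.
Certifying cut of size 4: {Res→J1, Res→J5, Res→Out, Res→TankB}.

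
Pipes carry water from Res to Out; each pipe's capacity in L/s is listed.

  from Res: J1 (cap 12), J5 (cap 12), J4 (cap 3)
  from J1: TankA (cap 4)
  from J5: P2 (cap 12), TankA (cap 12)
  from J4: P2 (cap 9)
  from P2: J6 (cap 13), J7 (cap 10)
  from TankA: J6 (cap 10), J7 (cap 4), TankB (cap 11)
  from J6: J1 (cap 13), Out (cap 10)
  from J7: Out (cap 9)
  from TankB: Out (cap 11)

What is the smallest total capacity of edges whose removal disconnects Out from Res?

Augment Res→J1→TankA→J6→Out: bottleneck 4, flow now 4.
Augment Res→J5→P2→J6→Out: bottleneck 6, flow now 10.
Augment Res→J5→P2→J7→Out: bottleneck 6, flow now 16.
Augment Res→J4→P2→J7→Out: bottleneck 3, flow now 19.
No augmenting path remains; maximum flow = 19.
By max-flow min-cut, the minimum cut capacity equals the max flow.
In the residual graph, reachable from Res: {Res, J1}.
Min-cut edges: Res→J5 (12), Res→J4 (3), J1→TankA (4); capacity 12 + 3 + 4 = 19.

19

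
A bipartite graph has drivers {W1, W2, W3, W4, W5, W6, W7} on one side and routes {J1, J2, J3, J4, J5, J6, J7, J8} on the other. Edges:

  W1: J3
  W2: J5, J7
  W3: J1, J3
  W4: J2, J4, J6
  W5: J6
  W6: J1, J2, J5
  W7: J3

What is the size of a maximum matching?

6

Unit-capacity flow: source→left, listed edges, right→sink; max matching = max flow.
Augmenting path W1→J3 (+1); matched 1.
Augmenting path W2→J5 (+1); matched 2.
Augmenting path W3→J1 (+1); matched 3.
Augmenting path W4→J2 (+1); matched 4.
Augmenting path W5→J6 (+1); matched 5.
Augmenting path W6→J2→W4→J4 (+1); matched 6.
No augmenting path remains; maximum matching = 6.
König certificate: {W2, W3, W4, W5, W6, J3} is a vertex cover of size 6 (every listed pair touches it), so no matching can be larger.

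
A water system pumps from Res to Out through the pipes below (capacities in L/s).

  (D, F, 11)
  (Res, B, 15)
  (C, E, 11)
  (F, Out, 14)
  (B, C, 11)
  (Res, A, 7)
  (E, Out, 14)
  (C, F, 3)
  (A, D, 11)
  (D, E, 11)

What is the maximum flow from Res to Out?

Augment Res→A→D→E→Out: bottleneck 7, flow now 7.
Augment Res→B→C→E→Out: bottleneck 7, flow now 14.
Augment Res→B→C→F→Out: bottleneck 3, flow now 17.
Augment Res→B→C→E→D→F→Out: bottleneck 1, flow now 18. (uses reverse residual edge)
No augmenting path remains; maximum flow = 18.
In the residual graph, reachable from Res: {Res, B}.
Min-cut edges: Res→A (7), B→C (11); capacity 7 + 11 = 18.
This cut is saturated, so no flow can exceed 18.

18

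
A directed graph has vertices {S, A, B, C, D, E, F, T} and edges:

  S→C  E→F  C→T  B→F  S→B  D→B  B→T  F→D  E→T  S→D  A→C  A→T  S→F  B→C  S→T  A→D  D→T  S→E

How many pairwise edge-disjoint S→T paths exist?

5

Assign every edge capacity 1; by Menger, the answer equals the max flow.
Path S→T (+1); total 1.
Path S→B→T (+1); total 2.
Path S→C→T (+1); total 3.
Path S→D→T (+1); total 4.
Path S→E→T (+1); total 5.
No residual S→T path; max flow = 5.
Certifying cut of size 5: {B→T, C→T, D→T, S→E, S→T}.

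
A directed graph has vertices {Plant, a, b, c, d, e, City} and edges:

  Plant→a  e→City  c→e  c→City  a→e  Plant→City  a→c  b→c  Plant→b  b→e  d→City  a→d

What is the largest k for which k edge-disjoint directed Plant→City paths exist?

3

Assign every edge capacity 1; by Menger, the answer equals the max flow.
Path Plant→City (+1); total 1.
Path Plant→a→c→City (+1); total 2.
Path Plant→b→e→City (+1); total 3.
No residual Plant→City path; max flow = 3.
Certifying cut of size 3: {Plant→City, Plant→a, Plant→b}.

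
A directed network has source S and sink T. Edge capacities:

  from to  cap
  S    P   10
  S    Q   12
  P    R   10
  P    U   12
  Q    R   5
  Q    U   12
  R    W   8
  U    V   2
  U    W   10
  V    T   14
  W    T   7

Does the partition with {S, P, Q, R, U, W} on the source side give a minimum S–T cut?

Given cut capacity: 2 + 7 = 9.
Augment S→P→R→W→T: bottleneck 7, flow now 7.
Augment S→P→U→V→T: bottleneck 2, flow now 9.
No augmenting path remains; maximum flow = 9.
Cut capacity 9 equals the max flow, so it is a minimum cut.

Yes — it is a minimum cut (capacity 9).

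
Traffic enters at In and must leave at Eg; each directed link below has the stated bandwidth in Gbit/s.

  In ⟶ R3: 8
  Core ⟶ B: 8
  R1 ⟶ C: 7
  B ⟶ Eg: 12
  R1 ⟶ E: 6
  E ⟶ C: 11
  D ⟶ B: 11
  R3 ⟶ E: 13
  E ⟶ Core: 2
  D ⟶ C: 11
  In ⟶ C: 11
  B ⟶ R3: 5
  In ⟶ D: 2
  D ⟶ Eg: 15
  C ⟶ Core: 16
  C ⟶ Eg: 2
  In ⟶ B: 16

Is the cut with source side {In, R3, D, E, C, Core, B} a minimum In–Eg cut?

Given cut capacity: 15 + 2 + 12 = 29.
Augment In→D→Eg: bottleneck 2, flow now 2.
Augment In→C→Eg: bottleneck 2, flow now 4.
Augment In→B→Eg: bottleneck 12, flow now 16.
No augmenting path remains; maximum flow = 16.
In the residual graph, reachable from In: {In, R3, E, C, Core, B}.
Min-cut edges: In→D (2), C→Eg (2), B→Eg (12); capacity 2 + 2 + 12 = 16.
Cut capacity 29 exceeds the max flow 16, so it is not minimum.

No — its capacity is 29, but the minimum cut has capacity 16.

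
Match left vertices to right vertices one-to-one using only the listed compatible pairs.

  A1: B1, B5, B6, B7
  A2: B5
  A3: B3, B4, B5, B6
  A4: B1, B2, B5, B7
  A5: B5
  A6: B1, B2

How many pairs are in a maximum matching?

5

Unit-capacity flow: source→left, listed edges, right→sink; max matching = max flow.
Augmenting path A1→B1 (+1); matched 1.
Augmenting path A2→B5 (+1); matched 2.
Augmenting path A3→B3 (+1); matched 3.
Augmenting path A4→B2 (+1); matched 4.
Augmenting path A6→B1→A1→B6 (+1); matched 5.
No augmenting path remains; maximum matching = 5.
König certificate: {A1, A3, A4, A6, B5} is a vertex cover of size 5 (every listed pair touches it), so no matching can be larger.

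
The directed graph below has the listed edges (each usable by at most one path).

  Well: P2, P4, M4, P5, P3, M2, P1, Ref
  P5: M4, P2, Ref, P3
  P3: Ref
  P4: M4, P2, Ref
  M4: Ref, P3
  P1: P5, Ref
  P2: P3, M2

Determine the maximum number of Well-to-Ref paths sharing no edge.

6

Assign every edge capacity 1; by Menger, the answer equals the max flow.
Path Well→Ref (+1); total 1.
Path Well→P4→Ref (+1); total 2.
Path Well→P5→Ref (+1); total 3.
Path Well→P1→Ref (+1); total 4.
Path Well→M4→Ref (+1); total 5.
Path Well→P3→Ref (+1); total 6.
No residual Well→Ref path; max flow = 6.
Certifying cut of size 6: {P3→Ref, Well→M4, Well→P1, Well→P4, Well→P5, Well→Ref}.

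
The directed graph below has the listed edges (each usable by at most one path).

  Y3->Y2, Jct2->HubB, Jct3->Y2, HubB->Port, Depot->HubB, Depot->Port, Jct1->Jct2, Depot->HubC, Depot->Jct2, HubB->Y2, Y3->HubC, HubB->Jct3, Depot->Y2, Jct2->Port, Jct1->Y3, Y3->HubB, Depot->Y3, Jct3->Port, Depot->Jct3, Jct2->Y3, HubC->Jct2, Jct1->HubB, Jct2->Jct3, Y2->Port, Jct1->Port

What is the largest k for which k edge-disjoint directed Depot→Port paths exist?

5

Assign every edge capacity 1; by Menger, the answer equals the max flow.
Path Depot→Port (+1); total 1.
Path Depot→Jct2→Port (+1); total 2.
Path Depot→HubB→Port (+1); total 3.
Path Depot→Jct3→Port (+1); total 4.
Path Depot→Y2→Port (+1); total 5.
No residual Depot→Port path; max flow = 5.
Certifying cut of size 5: {Depot→Port, HubB→Port, Jct2→Port, Jct3→Port, Y2→Port}.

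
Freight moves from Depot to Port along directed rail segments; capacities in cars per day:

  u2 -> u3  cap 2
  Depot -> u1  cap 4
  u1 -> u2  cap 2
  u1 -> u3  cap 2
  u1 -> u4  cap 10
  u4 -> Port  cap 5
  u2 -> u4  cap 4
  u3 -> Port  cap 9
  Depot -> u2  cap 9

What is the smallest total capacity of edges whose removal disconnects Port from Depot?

9

Augment Depot→u1→u3→Port: bottleneck 2, flow now 2.
Augment Depot→u1→u4→Port: bottleneck 2, flow now 4.
Augment Depot→u2→u3→Port: bottleneck 2, flow now 6.
Augment Depot→u2→u4→Port: bottleneck 3, flow now 9.
No augmenting path remains; maximum flow = 9.
By max-flow min-cut, the minimum cut capacity equals the max flow.
In the residual graph, reachable from Depot: {Depot, u1, u2, u4}.
Min-cut edges: u1→u3 (2), u2→u3 (2), u4→Port (5); capacity 2 + 2 + 5 = 9.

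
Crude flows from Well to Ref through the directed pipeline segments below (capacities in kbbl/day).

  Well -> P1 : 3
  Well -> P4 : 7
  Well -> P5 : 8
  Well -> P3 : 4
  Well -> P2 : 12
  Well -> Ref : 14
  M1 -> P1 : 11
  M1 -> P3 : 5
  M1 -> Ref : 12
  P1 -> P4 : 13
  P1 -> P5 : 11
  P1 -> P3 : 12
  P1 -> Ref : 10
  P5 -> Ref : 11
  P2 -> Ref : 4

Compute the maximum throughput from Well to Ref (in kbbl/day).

29

Augment Well→Ref: bottleneck 14, flow now 14.
Augment Well→P1→Ref: bottleneck 3, flow now 17.
Augment Well→P5→Ref: bottleneck 8, flow now 25.
Augment Well→P2→Ref: bottleneck 4, flow now 29.
No augmenting path remains; maximum flow = 29.
In the residual graph, reachable from Well: {Well, P4, P3, P2}.
Min-cut edges: Well→P1 (3), Well→P5 (8), Well→Ref (14), P2→Ref (4); capacity 3 + 8 + 14 + 4 = 29.
This cut is saturated, so no flow can exceed 29.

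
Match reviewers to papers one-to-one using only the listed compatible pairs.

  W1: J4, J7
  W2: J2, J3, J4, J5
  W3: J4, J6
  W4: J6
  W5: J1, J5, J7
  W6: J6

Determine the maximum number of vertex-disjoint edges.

Unit-capacity flow: source→left, listed edges, right→sink; max matching = max flow.
Augmenting path W1→J4 (+1); matched 1.
Augmenting path W2→J2 (+1); matched 2.
Augmenting path W3→J6 (+1); matched 3.
Augmenting path W5→J1 (+1); matched 4.
Augmenting path W4→J6→W3→J4→W1→J7 (+1); matched 5.
No augmenting path remains; maximum matching = 5.
König certificate: {W1, W2, W3, W5, J6} is a vertex cover of size 5 (every listed pair touches it), so no matching can be larger.

5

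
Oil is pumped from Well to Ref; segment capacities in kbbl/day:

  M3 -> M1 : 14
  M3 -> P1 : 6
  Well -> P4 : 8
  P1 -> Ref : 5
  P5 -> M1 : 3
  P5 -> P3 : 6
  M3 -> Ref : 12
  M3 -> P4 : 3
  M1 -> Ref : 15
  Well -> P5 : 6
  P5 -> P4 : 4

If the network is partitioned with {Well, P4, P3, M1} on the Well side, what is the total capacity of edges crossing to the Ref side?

21

Edges leaving {Well, P4, P3, M1}: Well→P5 (6), M1→Ref (15).
Cut capacity = 6 + 15 = 21.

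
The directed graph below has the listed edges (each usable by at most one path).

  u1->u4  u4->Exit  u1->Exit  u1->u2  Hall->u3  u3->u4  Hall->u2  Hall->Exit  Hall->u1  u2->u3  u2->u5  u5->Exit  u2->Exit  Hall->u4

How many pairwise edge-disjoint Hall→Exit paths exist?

4

Assign every edge capacity 1; by Menger, the answer equals the max flow.
Path Hall→Exit (+1); total 1.
Path Hall→u1→Exit (+1); total 2.
Path Hall→u2→Exit (+1); total 3.
Path Hall→u4→Exit (+1); total 4.
No residual Hall→Exit path; max flow = 4.
Certifying cut of size 4: {Hall→Exit, Hall→u1, Hall→u2, u4→Exit}.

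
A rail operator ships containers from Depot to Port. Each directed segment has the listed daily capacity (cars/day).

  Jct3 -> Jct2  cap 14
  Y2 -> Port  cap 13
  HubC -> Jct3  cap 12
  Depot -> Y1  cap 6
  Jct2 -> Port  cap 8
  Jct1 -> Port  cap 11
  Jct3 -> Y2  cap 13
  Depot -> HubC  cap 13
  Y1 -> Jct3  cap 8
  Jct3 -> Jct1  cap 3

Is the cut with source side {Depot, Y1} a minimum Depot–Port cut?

Given cut capacity: 13 + 8 = 21.
Augment Depot→HubC→Jct3→Jct2→Port: bottleneck 8, flow now 8.
Augment Depot→HubC→Jct3→Y2→Port: bottleneck 4, flow now 12.
Augment Depot→Y1→Jct3→Y2→Port: bottleneck 6, flow now 18.
No augmenting path remains; maximum flow = 18.
In the residual graph, reachable from Depot: {Depot, HubC}.
Min-cut edges: Depot→Y1 (6), HubC→Jct3 (12); capacity 6 + 12 = 18.
Cut capacity 21 exceeds the max flow 18, so it is not minimum.

No — its capacity is 21, but the minimum cut has capacity 18.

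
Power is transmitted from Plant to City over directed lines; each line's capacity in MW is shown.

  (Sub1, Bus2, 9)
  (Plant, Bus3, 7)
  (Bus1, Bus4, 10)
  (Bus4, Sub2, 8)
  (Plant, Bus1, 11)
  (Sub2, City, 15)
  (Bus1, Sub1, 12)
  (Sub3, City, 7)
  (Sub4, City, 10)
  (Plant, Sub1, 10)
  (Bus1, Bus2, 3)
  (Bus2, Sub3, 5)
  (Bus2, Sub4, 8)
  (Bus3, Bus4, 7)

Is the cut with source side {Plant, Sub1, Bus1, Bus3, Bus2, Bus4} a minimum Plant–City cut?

No — its capacity is 21, but the minimum cut has capacity 20.

Given cut capacity: 8 + 5 + 8 = 21.
Augment Plant→Sub1→Bus2→Sub4→City: bottleneck 8, flow now 8.
Augment Plant→Sub1→Bus2→Sub3→City: bottleneck 1, flow now 9.
Augment Plant→Bus1→Bus2→Sub3→City: bottleneck 3, flow now 12.
Augment Plant→Bus1→Bus4→Sub2→City: bottleneck 8, flow now 20.
No augmenting path remains; maximum flow = 20.
In the residual graph, reachable from Plant: {Plant, Sub1, Bus1, Bus3, Bus4}.
Min-cut edges: Sub1→Bus2 (9), Bus1→Bus2 (3), Bus4→Sub2 (8); capacity 9 + 3 + 8 = 20.
Cut capacity 21 exceeds the max flow 20, so it is not minimum.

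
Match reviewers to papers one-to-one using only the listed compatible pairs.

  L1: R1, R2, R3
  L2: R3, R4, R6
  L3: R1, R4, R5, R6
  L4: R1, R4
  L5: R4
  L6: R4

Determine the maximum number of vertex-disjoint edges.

Unit-capacity flow: source→left, listed edges, right→sink; max matching = max flow.
Augmenting path L1→R1 (+1); matched 1.
Augmenting path L2→R3 (+1); matched 2.
Augmenting path L3→R4 (+1); matched 3.
Augmenting path L4→R1→L1→R2 (+1); matched 4.
Augmenting path L5→R4→L3→R5 (+1); matched 5.
No augmenting path remains; maximum matching = 5.
König certificate: {L1, L2, L3, L4, R4} is a vertex cover of size 5 (every listed pair touches it), so no matching can be larger.

5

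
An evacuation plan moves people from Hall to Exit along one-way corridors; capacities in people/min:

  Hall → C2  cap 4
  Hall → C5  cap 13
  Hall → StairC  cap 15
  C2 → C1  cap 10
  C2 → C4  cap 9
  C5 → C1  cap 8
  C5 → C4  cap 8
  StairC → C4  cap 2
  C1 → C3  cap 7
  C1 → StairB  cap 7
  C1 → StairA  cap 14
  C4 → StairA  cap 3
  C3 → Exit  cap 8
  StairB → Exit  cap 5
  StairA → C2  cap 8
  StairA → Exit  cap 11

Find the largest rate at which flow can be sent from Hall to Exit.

Augment Hall→C2→C1→C3→Exit: bottleneck 4, flow now 4.
Augment Hall→C5→C1→C3→Exit: bottleneck 3, flow now 7.
Augment Hall→C5→C1→StairB→Exit: bottleneck 5, flow now 12.
Augment Hall→C5→C4→StairA→Exit: bottleneck 3, flow now 15.
No augmenting path remains; maximum flow = 15.
In the residual graph, reachable from Hall: {Hall, C5, StairC, C4}.
Min-cut edges: Hall→C2 (4), C5→C1 (8), C4→StairA (3); capacity 4 + 8 + 3 = 15.
This cut is saturated, so no flow can exceed 15.

15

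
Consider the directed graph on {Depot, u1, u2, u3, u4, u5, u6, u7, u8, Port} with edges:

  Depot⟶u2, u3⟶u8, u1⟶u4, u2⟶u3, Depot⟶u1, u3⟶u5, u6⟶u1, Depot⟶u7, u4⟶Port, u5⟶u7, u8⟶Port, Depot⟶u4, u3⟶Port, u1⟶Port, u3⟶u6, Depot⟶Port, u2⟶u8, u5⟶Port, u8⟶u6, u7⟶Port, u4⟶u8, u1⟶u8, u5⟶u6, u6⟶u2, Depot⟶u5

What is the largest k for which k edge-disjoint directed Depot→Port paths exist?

Assign every edge capacity 1; by Menger, the answer equals the max flow.
Path Depot→Port (+1); total 1.
Path Depot→u1→Port (+1); total 2.
Path Depot→u4→Port (+1); total 3.
Path Depot→u5→Port (+1); total 4.
Path Depot→u7→Port (+1); total 5.
Path Depot→u2→u3→Port (+1); total 6.
No residual Depot→Port path; max flow = 6.
Certifying cut of size 6: {Depot→Port, Depot→u1, Depot→u2, Depot→u4, Depot→u5, Depot→u7}.

6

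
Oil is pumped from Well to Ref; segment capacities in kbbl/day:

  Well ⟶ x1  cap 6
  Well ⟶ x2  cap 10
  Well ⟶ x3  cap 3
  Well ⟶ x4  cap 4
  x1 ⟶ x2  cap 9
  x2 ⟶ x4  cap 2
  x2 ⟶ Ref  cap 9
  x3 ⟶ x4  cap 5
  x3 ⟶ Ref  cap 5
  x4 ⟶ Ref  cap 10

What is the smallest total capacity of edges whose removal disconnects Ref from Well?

18

Augment Well→x2→Ref: bottleneck 9, flow now 9.
Augment Well→x3→Ref: bottleneck 3, flow now 12.
Augment Well→x4→Ref: bottleneck 4, flow now 16.
Augment Well→x2→x4→Ref: bottleneck 1, flow now 17.
Augment Well→x1→x2→x4→Ref: bottleneck 1, flow now 18.
No augmenting path remains; maximum flow = 18.
By max-flow min-cut, the minimum cut capacity equals the max flow.
In the residual graph, reachable from Well: {Well, x1, x2}.
Min-cut edges: Well→x3 (3), Well→x4 (4), x2→x4 (2), x2→Ref (9); capacity 3 + 4 + 2 + 9 = 18.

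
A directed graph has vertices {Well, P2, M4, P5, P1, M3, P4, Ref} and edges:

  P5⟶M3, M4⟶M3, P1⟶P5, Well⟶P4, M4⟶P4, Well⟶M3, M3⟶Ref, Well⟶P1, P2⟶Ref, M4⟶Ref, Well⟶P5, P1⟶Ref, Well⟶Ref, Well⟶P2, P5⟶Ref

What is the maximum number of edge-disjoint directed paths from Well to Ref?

Assign every edge capacity 1; by Menger, the answer equals the max flow.
Path Well→Ref (+1); total 1.
Path Well→P2→Ref (+1); total 2.
Path Well→P5→Ref (+1); total 3.
Path Well→P1→Ref (+1); total 4.
Path Well→M3→Ref (+1); total 5.
No residual Well→Ref path; max flow = 5.
Certifying cut of size 5: {Well→M3, Well→P1, Well→P2, Well→P5, Well→Ref}.

5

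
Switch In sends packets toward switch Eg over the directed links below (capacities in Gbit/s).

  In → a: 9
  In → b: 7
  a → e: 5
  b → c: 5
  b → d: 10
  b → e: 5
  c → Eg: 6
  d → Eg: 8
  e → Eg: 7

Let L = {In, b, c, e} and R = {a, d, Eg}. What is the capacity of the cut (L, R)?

Edges leaving {In, b, c, e}: In→a (9), b→d (10), c→Eg (6), e→Eg (7).
Cut capacity = 9 + 10 + 6 + 7 = 32.

32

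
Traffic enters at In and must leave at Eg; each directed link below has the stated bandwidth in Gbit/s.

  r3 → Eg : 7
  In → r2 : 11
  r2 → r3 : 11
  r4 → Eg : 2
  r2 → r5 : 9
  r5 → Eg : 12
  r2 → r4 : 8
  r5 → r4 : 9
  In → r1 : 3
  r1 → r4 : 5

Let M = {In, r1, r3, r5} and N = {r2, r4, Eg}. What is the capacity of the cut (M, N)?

44

Edges leaving {In, r1, r3, r5}: In→r2 (11), r1→r4 (5), r3→Eg (7), r5→r4 (9), r5→Eg (12).
Cut capacity = 11 + 5 + 7 + 9 + 12 = 44.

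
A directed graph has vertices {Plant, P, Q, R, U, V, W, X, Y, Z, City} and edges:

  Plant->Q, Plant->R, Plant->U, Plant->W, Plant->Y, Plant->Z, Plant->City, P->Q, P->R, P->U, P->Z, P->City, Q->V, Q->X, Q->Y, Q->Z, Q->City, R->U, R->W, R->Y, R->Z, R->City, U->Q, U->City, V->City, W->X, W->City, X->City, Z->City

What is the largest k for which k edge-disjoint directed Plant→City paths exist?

6

Assign every edge capacity 1; by Menger, the answer equals the max flow.
Path Plant→City (+1); total 1.
Path Plant→Q→City (+1); total 2.
Path Plant→R→City (+1); total 3.
Path Plant→U→City (+1); total 4.
Path Plant→W→City (+1); total 5.
Path Plant→Z→City (+1); total 6.
No residual Plant→City path; max flow = 6.
Certifying cut of size 6: {Plant→City, Plant→Q, Plant→R, Plant→U, Plant→W, Plant→Z}.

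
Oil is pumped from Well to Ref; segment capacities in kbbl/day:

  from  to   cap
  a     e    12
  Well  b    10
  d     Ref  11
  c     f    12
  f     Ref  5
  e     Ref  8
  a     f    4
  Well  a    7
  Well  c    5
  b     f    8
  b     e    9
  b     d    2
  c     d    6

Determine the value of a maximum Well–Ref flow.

20

Augment Well→a→e→Ref: bottleneck 7, flow now 7.
Augment Well→b→d→Ref: bottleneck 2, flow now 9.
Augment Well→b→e→Ref: bottleneck 1, flow now 10.
Augment Well→b→f→Ref: bottleneck 5, flow now 15.
Augment Well→c→d→Ref: bottleneck 5, flow now 20.
No augmenting path remains; maximum flow = 20.
In the residual graph, reachable from Well: {Well, a, b, e, f}.
Min-cut edges: Well→c (5), b→d (2), e→Ref (8), f→Ref (5); capacity 5 + 2 + 8 + 5 = 20.
This cut is saturated, so no flow can exceed 20.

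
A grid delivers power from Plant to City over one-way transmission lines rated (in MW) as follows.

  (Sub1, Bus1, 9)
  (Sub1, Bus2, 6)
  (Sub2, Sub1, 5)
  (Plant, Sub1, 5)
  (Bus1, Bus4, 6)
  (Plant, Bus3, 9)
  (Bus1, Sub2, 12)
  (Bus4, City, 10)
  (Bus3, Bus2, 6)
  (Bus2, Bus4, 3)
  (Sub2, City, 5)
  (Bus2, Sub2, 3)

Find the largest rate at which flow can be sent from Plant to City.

Augment Plant→Sub1→Bus2→Bus4→City: bottleneck 3, flow now 3.
Augment Plant→Sub1→Bus2→Sub2→City: bottleneck 2, flow now 5.
Augment Plant→Bus3→Bus2→Sub2→City: bottleneck 1, flow now 6.
Augment Plant→Bus3→Bus2→Sub1→Bus1→Bus4→City: bottleneck 5, flow now 11. (uses reverse residual edge)
No augmenting path remains; maximum flow = 11.
In the residual graph, reachable from Plant: {Plant, Bus3}.
Min-cut edges: Plant→Sub1 (5), Bus3→Bus2 (6); capacity 5 + 6 = 11.
This cut is saturated, so no flow can exceed 11.

11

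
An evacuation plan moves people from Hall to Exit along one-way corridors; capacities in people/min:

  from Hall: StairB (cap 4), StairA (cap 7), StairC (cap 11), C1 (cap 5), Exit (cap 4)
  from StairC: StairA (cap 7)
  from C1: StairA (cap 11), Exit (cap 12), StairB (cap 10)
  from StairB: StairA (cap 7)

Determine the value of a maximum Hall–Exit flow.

9

Augment Hall→Exit: bottleneck 4, flow now 4.
Augment Hall→C1→Exit: bottleneck 5, flow now 9.
No augmenting path remains; maximum flow = 9.
In the residual graph, reachable from Hall: {Hall, StairC, StairB, StairA}.
Min-cut edges: Hall→C1 (5), Hall→Exit (4); capacity 5 + 4 = 9.
This cut is saturated, so no flow can exceed 9.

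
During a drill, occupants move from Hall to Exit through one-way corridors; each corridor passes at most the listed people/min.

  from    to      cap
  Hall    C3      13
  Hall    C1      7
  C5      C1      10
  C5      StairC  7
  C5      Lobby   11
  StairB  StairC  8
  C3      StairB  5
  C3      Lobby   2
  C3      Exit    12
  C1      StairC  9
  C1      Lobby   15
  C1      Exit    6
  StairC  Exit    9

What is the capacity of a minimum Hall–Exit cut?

Augment Hall→C3→Exit: bottleneck 12, flow now 12.
Augment Hall→C1→Exit: bottleneck 6, flow now 18.
Augment Hall→C1→StairC→Exit: bottleneck 1, flow now 19.
Augment Hall→C3→StairB→StairC→Exit: bottleneck 1, flow now 20.
No augmenting path remains; maximum flow = 20.
By max-flow min-cut, the minimum cut capacity equals the max flow.
In the residual graph, reachable from Hall: {Hall}.
Min-cut edges: Hall→C3 (13), Hall→C1 (7); capacity 13 + 7 = 20.

20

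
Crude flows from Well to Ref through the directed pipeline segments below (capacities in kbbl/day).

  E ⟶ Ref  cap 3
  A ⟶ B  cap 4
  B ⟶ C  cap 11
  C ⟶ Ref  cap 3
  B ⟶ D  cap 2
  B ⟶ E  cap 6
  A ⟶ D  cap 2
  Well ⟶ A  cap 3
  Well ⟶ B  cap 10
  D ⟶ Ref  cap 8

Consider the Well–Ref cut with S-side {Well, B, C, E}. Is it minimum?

Given cut capacity: 3 + 2 + 3 + 3 = 11.
Augment Well→A→D→Ref: bottleneck 2, flow now 2.
Augment Well→B→C→Ref: bottleneck 3, flow now 5.
Augment Well→B→D→Ref: bottleneck 2, flow now 7.
Augment Well→B→E→Ref: bottleneck 3, flow now 10.
No augmenting path remains; maximum flow = 10.
In the residual graph, reachable from Well: {Well, A, B, C, E}.
Min-cut edges: A→D (2), B→D (2), C→Ref (3), E→Ref (3); capacity 2 + 2 + 3 + 3 = 10.
Cut capacity 11 exceeds the max flow 10, so it is not minimum.

No — its capacity is 11, but the minimum cut has capacity 10.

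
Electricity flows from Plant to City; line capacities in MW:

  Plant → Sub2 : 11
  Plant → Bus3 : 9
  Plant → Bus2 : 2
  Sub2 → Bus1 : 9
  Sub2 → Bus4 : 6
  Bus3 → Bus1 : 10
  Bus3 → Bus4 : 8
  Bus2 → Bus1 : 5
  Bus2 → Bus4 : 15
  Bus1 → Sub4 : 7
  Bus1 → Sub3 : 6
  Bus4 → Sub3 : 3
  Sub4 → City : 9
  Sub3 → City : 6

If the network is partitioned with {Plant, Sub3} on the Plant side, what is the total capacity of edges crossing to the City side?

Edges leaving {Plant, Sub3}: Plant→Sub2 (11), Plant→Bus3 (9), Plant→Bus2 (2), Sub3→City (6).
Cut capacity = 11 + 9 + 2 + 6 = 28.

28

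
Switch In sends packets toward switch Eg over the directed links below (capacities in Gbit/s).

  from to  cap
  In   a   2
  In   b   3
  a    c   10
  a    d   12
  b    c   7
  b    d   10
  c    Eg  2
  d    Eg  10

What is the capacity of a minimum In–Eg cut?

5

Augment In→a→c→Eg: bottleneck 2, flow now 2.
Augment In→b→d→Eg: bottleneck 3, flow now 5.
No augmenting path remains; maximum flow = 5.
By max-flow min-cut, the minimum cut capacity equals the max flow.
In the residual graph, reachable from In: {In}.
Min-cut edges: In→a (2), In→b (3); capacity 2 + 3 = 5.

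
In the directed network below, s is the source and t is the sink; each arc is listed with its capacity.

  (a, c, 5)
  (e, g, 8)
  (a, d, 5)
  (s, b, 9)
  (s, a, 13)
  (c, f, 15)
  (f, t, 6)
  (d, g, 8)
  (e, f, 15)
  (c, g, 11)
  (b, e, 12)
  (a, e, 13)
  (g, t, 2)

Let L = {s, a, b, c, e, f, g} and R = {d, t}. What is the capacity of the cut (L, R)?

13

Edges leaving {s, a, b, c, e, f, g}: a→d (5), f→t (6), g→t (2).
Cut capacity = 5 + 6 + 2 = 13.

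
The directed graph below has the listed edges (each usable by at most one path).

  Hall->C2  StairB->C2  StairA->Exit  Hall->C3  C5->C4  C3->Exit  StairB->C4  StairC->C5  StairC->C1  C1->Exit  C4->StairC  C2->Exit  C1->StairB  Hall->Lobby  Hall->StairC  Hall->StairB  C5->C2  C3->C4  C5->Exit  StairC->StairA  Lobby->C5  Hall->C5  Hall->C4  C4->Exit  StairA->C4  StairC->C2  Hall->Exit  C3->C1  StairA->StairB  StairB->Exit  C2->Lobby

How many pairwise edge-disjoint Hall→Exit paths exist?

Assign every edge capacity 1; by Menger, the answer equals the max flow.
Path Hall→Exit (+1); total 1.
Path Hall→C3→Exit (+1); total 2.
Path Hall→C5→Exit (+1); total 3.
Path Hall→StairB→Exit (+1); total 4.
Path Hall→C2→Exit (+1); total 5.
Path Hall→C4→Exit (+1); total 6.
Path Hall→StairC→StairA→Exit (+1); total 7.
Path Hall→Lobby→C5→C4→StairC→C1→Exit (+1); total 8.
No residual Hall→Exit path; max flow = 8.
Certifying cut of size 8: {Hall→C2, Hall→C3, Hall→C4, Hall→C5, Hall→Exit, Hall→Lobby, Hall→StairB, Hall→StairC}.

8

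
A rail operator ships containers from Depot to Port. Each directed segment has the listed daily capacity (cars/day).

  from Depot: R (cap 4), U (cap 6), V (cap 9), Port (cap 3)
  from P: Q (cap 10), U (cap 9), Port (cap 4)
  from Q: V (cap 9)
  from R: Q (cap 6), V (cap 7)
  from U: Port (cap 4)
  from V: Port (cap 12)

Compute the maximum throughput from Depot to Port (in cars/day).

19

Augment Depot→Port: bottleneck 3, flow now 3.
Augment Depot→U→Port: bottleneck 4, flow now 7.
Augment Depot→V→Port: bottleneck 9, flow now 16.
Augment Depot→R→V→Port: bottleneck 3, flow now 19.
No augmenting path remains; maximum flow = 19.
In the residual graph, reachable from Depot: {Depot, Q, R, U, V}.
Min-cut edges: Depot→Port (3), U→Port (4), V→Port (12); capacity 3 + 4 + 12 = 19.
This cut is saturated, so no flow can exceed 19.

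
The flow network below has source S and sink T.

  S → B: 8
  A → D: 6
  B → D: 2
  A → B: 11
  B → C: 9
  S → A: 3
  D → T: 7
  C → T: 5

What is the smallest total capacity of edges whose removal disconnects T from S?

10

Augment S→A→D→T: bottleneck 3, flow now 3.
Augment S→B→C→T: bottleneck 5, flow now 8.
Augment S→B→D→T: bottleneck 2, flow now 10.
No augmenting path remains; maximum flow = 10.
By max-flow min-cut, the minimum cut capacity equals the max flow.
In the residual graph, reachable from S: {S, B, C}.
Min-cut edges: S→A (3), B→D (2), C→T (5); capacity 3 + 2 + 5 = 10.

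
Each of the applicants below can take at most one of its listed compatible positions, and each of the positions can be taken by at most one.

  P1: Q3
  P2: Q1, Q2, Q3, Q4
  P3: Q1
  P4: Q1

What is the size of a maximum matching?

Unit-capacity flow: source→left, listed edges, right→sink; max matching = max flow.
Augmenting path P1→Q3 (+1); matched 1.
Augmenting path P2→Q1 (+1); matched 2.
Augmenting path P3→Q1→P2→Q2 (+1); matched 3.
No augmenting path remains; maximum matching = 3.
König certificate: {P1, P2, Q1} is a vertex cover of size 3 (every listed pair touches it), so no matching can be larger.

3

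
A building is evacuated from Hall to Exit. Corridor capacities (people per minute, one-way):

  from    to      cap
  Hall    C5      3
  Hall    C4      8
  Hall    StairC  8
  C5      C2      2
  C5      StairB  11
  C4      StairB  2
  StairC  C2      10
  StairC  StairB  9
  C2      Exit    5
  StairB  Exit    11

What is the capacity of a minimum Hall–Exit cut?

13

Augment Hall→C5→C2→Exit: bottleneck 2, flow now 2.
Augment Hall→C5→StairB→Exit: bottleneck 1, flow now 3.
Augment Hall→C4→StairB→Exit: bottleneck 2, flow now 5.
Augment Hall→StairC→C2→Exit: bottleneck 3, flow now 8.
Augment Hall→StairC→StairB→Exit: bottleneck 5, flow now 13.
No augmenting path remains; maximum flow = 13.
By max-flow min-cut, the minimum cut capacity equals the max flow.
In the residual graph, reachable from Hall: {Hall, C4}.
Min-cut edges: Hall→C5 (3), Hall→StairC (8), C4→StairB (2); capacity 3 + 8 + 2 = 13.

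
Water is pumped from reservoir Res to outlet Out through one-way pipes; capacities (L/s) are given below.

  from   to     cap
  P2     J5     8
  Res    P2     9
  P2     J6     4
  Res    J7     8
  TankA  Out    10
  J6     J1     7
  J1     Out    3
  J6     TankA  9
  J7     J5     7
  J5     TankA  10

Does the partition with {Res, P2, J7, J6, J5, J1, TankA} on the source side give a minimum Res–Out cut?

Yes — it is a minimum cut (capacity 13).

Given cut capacity: 3 + 10 = 13.
Augment Res→P2→J6→J1→Out: bottleneck 3, flow now 3.
Augment Res→P2→J6→TankA→Out: bottleneck 1, flow now 4.
Augment Res→P2→J5→TankA→Out: bottleneck 5, flow now 9.
Augment Res→J7→J5→TankA→Out: bottleneck 4, flow now 13.
No augmenting path remains; maximum flow = 13.
Cut capacity 13 equals the max flow, so it is a minimum cut.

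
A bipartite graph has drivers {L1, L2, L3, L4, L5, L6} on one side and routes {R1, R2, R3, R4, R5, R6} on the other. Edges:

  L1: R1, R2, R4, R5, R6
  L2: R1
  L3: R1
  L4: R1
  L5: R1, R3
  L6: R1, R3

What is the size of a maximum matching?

3

Unit-capacity flow: source→left, listed edges, right→sink; max matching = max flow.
Augmenting path L1→R1 (+1); matched 1.
Augmenting path L5→R3 (+1); matched 2.
Augmenting path L2→R1→L1→R2 (+1); matched 3.
No augmenting path remains; maximum matching = 3.
König certificate: {L1, R1, R3} is a vertex cover of size 3 (every listed pair touches it), so no matching can be larger.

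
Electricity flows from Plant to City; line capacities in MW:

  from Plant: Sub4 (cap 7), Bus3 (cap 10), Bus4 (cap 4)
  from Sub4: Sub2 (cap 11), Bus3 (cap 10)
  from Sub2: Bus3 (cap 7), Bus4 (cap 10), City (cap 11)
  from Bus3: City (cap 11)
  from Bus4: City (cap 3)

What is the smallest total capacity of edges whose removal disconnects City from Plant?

20

Augment Plant→Bus3→City: bottleneck 10, flow now 10.
Augment Plant→Bus4→City: bottleneck 3, flow now 13.
Augment Plant→Sub4→Sub2→City: bottleneck 7, flow now 20.
No augmenting path remains; maximum flow = 20.
By max-flow min-cut, the minimum cut capacity equals the max flow.
In the residual graph, reachable from Plant: {Plant, Bus4}.
Min-cut edges: Plant→Sub4 (7), Plant→Bus3 (10), Bus4→City (3); capacity 7 + 10 + 3 = 20.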